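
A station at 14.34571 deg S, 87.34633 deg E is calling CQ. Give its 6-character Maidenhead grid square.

Add 180° to longitude and 90° to latitude: 267.3463, 75.6543.
Field (20°×10°, letters A–R): lon ⌊267.3463/20⌋ = 13 → N; lat ⌊75.6543/10⌋ = 7 → H.
Square (2°×1°, digits 0–9): lon ⌊7.3463/2⌋ = 3; lat ⌊5.6543/1⌋ = 5.
Subsquare (5′×2.5′, letters a–x): lon ⌊1.3463/0.0833333⌋ = 16 → q; lat ⌊0.6543/0.0416667⌋ = 15 → p.

NH35qp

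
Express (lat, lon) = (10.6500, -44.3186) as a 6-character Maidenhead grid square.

GK70up

Offset from 180°W / 90°S: lon 135.6814°, lat 100.6500°.
Field: 135.6814/20 → 6 → G, 100.6500/10 → 10 → K; chars GK.
Square: 15.6814/2 → 7, 0.6500/1 → 0; chars 70.
Subsquare: 1.6814/0.0833333 → 20 → u, 0.6500/0.0416667 → 15 → p; chars up.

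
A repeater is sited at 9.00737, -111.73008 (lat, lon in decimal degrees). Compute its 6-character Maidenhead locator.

DJ49da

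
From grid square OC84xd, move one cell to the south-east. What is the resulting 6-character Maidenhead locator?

OC94ac

Longitude subsquare x = 23; +1 → 24, wraps to 0 = a, carry into square.
Longitude square 8; +1 → 9.
Latitude subsquare d = 3; −1 → 2 = c.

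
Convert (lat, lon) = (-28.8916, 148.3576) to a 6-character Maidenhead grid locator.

Offset from 180°W / 90°S: lon 328.3576°, lat 61.1084°.
Field: 328.3576/20 → 16 → Q, 61.1084/10 → 6 → G; chars QG.
Square: 8.3576/2 → 4, 1.1084/1 → 1; chars 41.
Subsquare: 0.3576/0.0833333 → 4 → e, 0.1084/0.0416667 → 2 → c; chars ec.

QG41ec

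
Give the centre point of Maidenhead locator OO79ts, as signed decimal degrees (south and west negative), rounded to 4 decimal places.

59.7708, 115.6250

Field O=14, O=14: +14·20° lon, +14·10° lat → SW at lon 100°, lat 50°.
Square 7, 9: +7·2° lon, +9·1° lat → SW at lon 114°, lat 59°.
Subsquare t=19, s=18: +19·0.0833333° lon, +18·0.0416667° lat → SW at lon 115.583°, lat 59.75°.
Cell spans 0.0833333° lon × 0.0416667° lat. Centre is SW corner plus half of each.
latitude 59.7708, longitude 115.6250.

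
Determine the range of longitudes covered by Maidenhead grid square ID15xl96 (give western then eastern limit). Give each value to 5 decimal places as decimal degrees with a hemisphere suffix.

Field I=8, D=3: +8·20° lon, +3·10° lat → SW at lon -20°, lat -60°.
Square 1, 5: +1·2° lon, +5·1° lat → SW at lon -18°, lat -55°.
Subsquare x=23, l=11: +23·0.0833333° lon, +11·0.0416667° lat → SW at lon -16.0833°, lat -54.5417°.
Extended square 9, 6: +9·0.00833333° lon, +6·0.00416667° lat → SW at lon -16.0083°, lat -54.5167°.
Cell spans 0.00833333° lon × 0.00416667° lat.
west 16.00833° W, east 16.00000° W.

16.00833° W, 16.00000° W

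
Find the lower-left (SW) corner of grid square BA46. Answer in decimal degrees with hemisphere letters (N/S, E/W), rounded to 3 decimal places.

84.000° S, 152.000° W

Field B=1, A=0: +1·20° lon, +0·10° lat → SW at lon -160°, lat -90°.
Square 4, 6: +4·2° lon, +6·1° lat → SW at lon -152°, lat -84°.
latitude 84.000° S, longitude 152.000° W.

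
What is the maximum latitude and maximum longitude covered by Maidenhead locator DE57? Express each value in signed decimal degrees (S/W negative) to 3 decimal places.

-42.000, -108.000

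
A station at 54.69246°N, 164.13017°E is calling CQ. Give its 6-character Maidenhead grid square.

RO24bq

Offset from 180°W / 90°S: lon 344.1302°, lat 144.6925°.
Field: lon ⌊344.1302/20⌋ = 17 → R; lat ⌊144.6925/10⌋ = 14 → O.
Square: lon ⌊4.1302/2⌋ = 2; lat ⌊4.6925/1⌋ = 4.
Subsquare: lon ⌊0.1302/0.0833333⌋ = 1 → b; lat ⌊0.6925/0.0416667⌋ = 16 → q.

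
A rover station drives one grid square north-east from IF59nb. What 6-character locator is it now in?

Longitude subsquare n = 13; +1 → 14 = o.
Latitude subsquare b = 1; +1 → 2 = c.

IF59oc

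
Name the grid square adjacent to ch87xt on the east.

CH97at

Longitude subsquare x = 23; +1 → 24, wraps to 0 = a, carry into square.
Longitude square 8; +1 → 9.
The latitude characters are unchanged.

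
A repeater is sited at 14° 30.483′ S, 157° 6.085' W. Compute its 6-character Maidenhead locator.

BH15kl

Add 180° to longitude and 90° to latitude: 22.8986, 75.4920.
Field: 22.8986/20 → 1 → B, 75.4920/10 → 7 → H; chars BH.
Square: 2.8986/2 → 1, 5.4920/1 → 5; chars 15.
Subsquare: 0.8986/0.0833333 → 10 → k, 0.4920/0.0416667 → 11 → l; chars kl.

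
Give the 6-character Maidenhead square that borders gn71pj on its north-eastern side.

GN71qk

Longitude subsquare p = 15; +1 → 16 = q.
Latitude subsquare j = 9; +1 → 10 = k.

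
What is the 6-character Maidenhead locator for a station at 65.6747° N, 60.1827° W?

FP95vq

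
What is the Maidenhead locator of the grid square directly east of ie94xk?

JE04ak

Longitude subsquare x = 23; +1 → 24, wraps to 0 = a, carry into square.
Longitude square 9; +1 → 10, wraps to 0, carry into field.
Longitude field I = 8; +1 → 9 = J.
The latitude characters are unchanged.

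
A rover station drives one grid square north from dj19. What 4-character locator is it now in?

Latitude square 9; +1 → 10, wraps to 0, carry into field.
Latitude field J = 9; +1 → 10 = K.
The longitude characters are unchanged.

DK10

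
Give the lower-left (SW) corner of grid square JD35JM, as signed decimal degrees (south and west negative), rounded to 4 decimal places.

Field J=9, D=3: +9·20° lon, +3·10° lat → SW at lon 0°, lat -60°.
Square 3, 5: +3·2° lon, +5·1° lat → SW at lon 6°, lat -55°.
Subsquare j=9, m=12: +9·0.0833333° lon, +12·0.0416667° lat → SW at lon 6.75°, lat -54.5°.
latitude -54.5000, longitude 6.7500.

-54.5000, 6.7500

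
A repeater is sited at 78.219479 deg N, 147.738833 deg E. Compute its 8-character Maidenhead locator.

QQ38uf82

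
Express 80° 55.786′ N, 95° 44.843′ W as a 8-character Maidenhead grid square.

Add 180° to longitude and 90° to latitude: 84.25262, 170.92977.
Field: lon ⌊84.25262/20⌋ = 4 → E; lat ⌊170.92977/10⌋ = 17 → R.
Square: lon ⌊4.25262/2⌋ = 2; lat ⌊0.92977/1⌋ = 0.
Subsquare: lon ⌊0.25262/0.0833333⌋ = 3 → d; lat ⌊0.92977/0.0416667⌋ = 22 → w.
Extended square: lon ⌊0.00262/0.00833333⌋ = 0; lat ⌊0.01310/0.00416667⌋ = 3.

ER20dw03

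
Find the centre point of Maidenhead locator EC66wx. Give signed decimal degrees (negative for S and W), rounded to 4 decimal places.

-63.0208, -86.1250

Field E=4, C=2: +4·20° lon, +2·10° lat → SW at lon -100°, lat -70°.
Square 6, 6: +6·2° lon, +6·1° lat → SW at lon -88°, lat -64°.
Subsquare w=22, x=23: +22·0.0833333° lon, +23·0.0416667° lat → SW at lon -86.1667°, lat -63.0417°.
Cell spans 0.0833333° lon × 0.0416667° lat. Centre is SW corner plus half of each.
latitude -63.0208, longitude -86.1250.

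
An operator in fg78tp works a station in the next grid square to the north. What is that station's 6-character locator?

Latitude subsquare p = 15; +1 → 16 = q.
The longitude characters are unchanged.

FG78tq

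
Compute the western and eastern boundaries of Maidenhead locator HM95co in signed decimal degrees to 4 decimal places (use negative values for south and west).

-21.8333, -21.7500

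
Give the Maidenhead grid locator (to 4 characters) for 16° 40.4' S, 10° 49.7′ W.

IH43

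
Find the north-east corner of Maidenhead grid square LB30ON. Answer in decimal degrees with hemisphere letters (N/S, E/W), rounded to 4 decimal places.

Field L=11, B=1: +11·20° lon, +1·10° lat → SW at lon 40°, lat -80°.
Square 3, 0: +3·2° lon, +0·1° lat → SW at lon 46°, lat -80°.
Subsquare o=14, n=13: +14·0.0833333° lon, +13·0.0416667° lat → SW at lon 47.1667°, lat -79.4583°.
Cell spans 0.0833333° lon × 0.0416667° lat. NE corner is SW corner plus one full cell.
latitude 79.4167° S, longitude 47.2500° E.

79.4167° S, 47.2500° E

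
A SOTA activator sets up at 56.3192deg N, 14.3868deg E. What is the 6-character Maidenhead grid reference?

JO76eh

Add 180° to longitude and 90° to latitude: 194.3868, 146.3192.
Field: 194.3868/20 → 9 → J, 146.3192/10 → 14 → O; chars JO.
Square: 14.3868/2 → 7, 6.3192/1 → 6; chars 76.
Subsquare: 0.3868/0.0833333 → 4 → e, 0.3192/0.0416667 → 7 → h; chars eh.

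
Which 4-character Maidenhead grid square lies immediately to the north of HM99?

HN90

Latitude square 9; +1 → 10, wraps to 0, carry into field.
Latitude field M = 12; +1 → 13 = N.
The longitude characters are unchanged.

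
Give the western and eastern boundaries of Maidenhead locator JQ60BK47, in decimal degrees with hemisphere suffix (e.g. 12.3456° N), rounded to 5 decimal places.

12.11667° E, 12.12500° E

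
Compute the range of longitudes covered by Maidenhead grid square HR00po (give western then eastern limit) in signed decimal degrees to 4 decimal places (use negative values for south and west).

Field H=7, R=17: +7·20° lon, +17·10° lat → SW at lon -40°, lat 80°.
Square 0, 0: +0·2° lon, +0·1° lat → SW at lon -40°, lat 80°.
Subsquare p=15, o=14: +15·0.0833333° lon, +14·0.0416667° lat → SW at lon -38.75°, lat 80.5833°.
Cell spans 0.0833333° lon × 0.0416667° lat.
west -38.7500, east -38.6667.

-38.7500, -38.6667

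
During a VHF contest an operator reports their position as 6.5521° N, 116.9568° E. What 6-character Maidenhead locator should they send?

Shift to the Maidenhead origin (180°W, 90°S): lon 296.9568, lat 96.5521.
Field: 296.9568/20 → 14 → O, 96.5521/10 → 9 → J; chars OJ.
Square: 16.9568/2 → 8, 6.5521/1 → 6; chars 86.
Subsquare: 0.9568/0.0833333 → 11 → l, 0.5521/0.0416667 → 13 → n; chars ln.

OJ86ln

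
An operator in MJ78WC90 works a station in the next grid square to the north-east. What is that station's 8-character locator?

MJ78xc01

Longitude extended square 9; +1 → 10, wraps to 0, carry into subsquare.
Longitude subsquare w = 22; +1 → 23 = x.
Latitude extended square 0; +1 → 1.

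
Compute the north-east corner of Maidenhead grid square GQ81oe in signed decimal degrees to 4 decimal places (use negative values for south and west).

71.2083, -42.7500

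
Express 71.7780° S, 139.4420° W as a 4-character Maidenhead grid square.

Offset from 180°W / 90°S: lon 40.56°, lat 18.22°.
Field: 40.56/20 → 2 → C, 18.22/10 → 1 → B; chars CB.
Square: 0.56/2 → 0, 8.22/1 → 8; chars 08.

CB08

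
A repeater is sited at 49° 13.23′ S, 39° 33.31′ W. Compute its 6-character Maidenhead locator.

HE00fs

Offset from 180°W / 90°S: lon 140.4448°, lat 40.7795°.
Field: 140.4448/20 → 7 → H, 40.7795/10 → 4 → E; chars HE.
Square: 0.4448/2 → 0, 0.7795/1 → 0; chars 00.
Subsquare: 0.4448/0.0833333 → 5 → f, 0.7795/0.0416667 → 18 → s; chars fs.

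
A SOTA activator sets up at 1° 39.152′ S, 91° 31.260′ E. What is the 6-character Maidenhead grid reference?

NI58si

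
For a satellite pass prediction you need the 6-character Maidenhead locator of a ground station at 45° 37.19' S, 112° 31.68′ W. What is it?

Offset from 180°W / 90°S: lon 67.4720°, lat 44.3802°.
Field: lon ⌊67.4720/20⌋ = 3 → D; lat ⌊44.3802/10⌋ = 4 → E.
Square: lon ⌊7.4720/2⌋ = 3; lat ⌊4.3802/1⌋ = 4.
Subsquare: lon ⌊1.4720/0.0833333⌋ = 17 → r; lat ⌊0.3802/0.0416667⌋ = 9 → j.

DE34rj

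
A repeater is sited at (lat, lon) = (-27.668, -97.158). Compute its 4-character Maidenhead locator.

EG12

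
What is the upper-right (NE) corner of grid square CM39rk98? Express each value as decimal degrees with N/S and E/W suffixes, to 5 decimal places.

39.45417° N, 132.50000° W

Field C=2, M=12: +2·20° lon, +12·10° lat → SW at lon -140°, lat 30°.
Square 3, 9: +3·2° lon, +9·1° lat → SW at lon -134°, lat 39°.
Subsquare r=17, k=10: +17·0.0833333° lon, +10·0.0416667° lat → SW at lon -132.583°, lat 39.4167°.
Extended square 9, 8: +9·0.00833333° lon, +8·0.00416667° lat → SW at lon -132.508°, lat 39.45°.
Cell spans 0.00833333° lon × 0.00416667° lat. NE corner is SW corner plus one full cell.
latitude 39.45417° N, longitude 132.50000° W.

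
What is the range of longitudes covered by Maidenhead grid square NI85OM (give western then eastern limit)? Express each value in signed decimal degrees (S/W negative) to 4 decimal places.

97.1667, 97.2500

Field N=13, I=8: +13·20° lon, +8·10° lat → SW at lon 80°, lat -10°.
Square 8, 5: +8·2° lon, +5·1° lat → SW at lon 96°, lat -5°.
Subsquare o=14, m=12: +14·0.0833333° lon, +12·0.0416667° lat → SW at lon 97.1667°, lat -4.5°.
Cell spans 0.0833333° lon × 0.0416667° lat.
west 97.1667, east 97.2500.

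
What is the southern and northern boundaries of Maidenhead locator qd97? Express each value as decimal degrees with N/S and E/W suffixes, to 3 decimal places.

53.000° S, 52.000° S

Field Q=16, D=3: +16·20° lon, +3·10° lat → SW at lon 140°, lat -60°.
Square 9, 7: +9·2° lon, +7·1° lat → SW at lon 158°, lat -53°.
Cell spans 2° lon × 1° lat.
south 53.000° S, north 52.000° S.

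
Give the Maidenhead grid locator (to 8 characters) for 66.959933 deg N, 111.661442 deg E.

OP56tx90

Offset from 180°W / 90°S: lon 291.66144°, lat 156.95993°.
Field: 291.66144/20 → 14 → O, 156.95993/10 → 15 → P; chars OP.
Square: 11.66144/2 → 5, 6.95993/1 → 6; chars 56.
Subsquare: 1.66144/0.0833333 → 19 → t, 0.95993/0.0416667 → 23 → x; chars tx.
Extended square: 0.07811/0.00833333 → 9, 0.00160/0.00416667 → 0; chars 90.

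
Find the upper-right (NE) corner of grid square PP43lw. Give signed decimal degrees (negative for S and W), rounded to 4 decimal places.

63.9583, 129.0000

Field P=15, P=15: +15·20° lon, +15·10° lat → SW at lon 120°, lat 60°.
Square 4, 3: +4·2° lon, +3·1° lat → SW at lon 128°, lat 63°.
Subsquare l=11, w=22: +11·0.0833333° lon, +22·0.0416667° lat → SW at lon 128.917°, lat 63.9167°.
Cell spans 0.0833333° lon × 0.0416667° lat. NE corner is SW corner plus one full cell.
latitude 63.9583, longitude 129.0000.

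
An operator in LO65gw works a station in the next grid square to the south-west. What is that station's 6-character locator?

LO65fv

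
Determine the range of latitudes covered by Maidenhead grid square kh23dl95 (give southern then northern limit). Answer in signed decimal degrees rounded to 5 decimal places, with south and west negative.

-16.52083, -16.51667

Field K=10, H=7: +10·20° lon, +7·10° lat → SW at lon 20°, lat -20°.
Square 2, 3: +2·2° lon, +3·1° lat → SW at lon 24°, lat -17°.
Subsquare d=3, l=11: +3·0.0833333° lon, +11·0.0416667° lat → SW at lon 24.25°, lat -16.5417°.
Extended square 9, 5: +9·0.00833333° lon, +5·0.00416667° lat → SW at lon 24.325°, lat -16.5208°.
Cell spans 0.00833333° lon × 0.00416667° lat.
south -16.52083, north -16.51667.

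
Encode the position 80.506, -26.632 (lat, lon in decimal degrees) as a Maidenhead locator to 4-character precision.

Offset from 180°W / 90°S: lon 153.37°, lat 170.51°.
Field: 153.37/20 → 7 → H, 170.51/10 → 17 → R; chars HR.
Square: 13.37/2 → 6, 0.51/1 → 0; chars 60.

HR60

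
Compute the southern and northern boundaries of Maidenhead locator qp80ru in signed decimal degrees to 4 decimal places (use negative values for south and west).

60.8333, 60.8750

Field Q=16, P=15: +16·20° lon, +15·10° lat → SW at lon 140°, lat 60°.
Square 8, 0: +8·2° lon, +0·1° lat → SW at lon 156°, lat 60°.
Subsquare r=17, u=20: +17·0.0833333° lon, +20·0.0416667° lat → SW at lon 157.417°, lat 60.8333°.
Cell spans 0.0833333° lon × 0.0416667° lat.
south 60.8333, north 60.8750.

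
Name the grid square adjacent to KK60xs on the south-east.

Longitude subsquare x = 23; +1 → 24, wraps to 0 = a, carry into square.
Longitude square 6; +1 → 7.
Latitude subsquare s = 18; −1 → 17 = r.

KK70ar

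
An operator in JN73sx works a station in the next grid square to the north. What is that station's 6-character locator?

JN74sa

Latitude subsquare x = 23; +1 → 24, wraps to 0 = a, carry into square.
Latitude square 3; +1 → 4.
The longitude characters are unchanged.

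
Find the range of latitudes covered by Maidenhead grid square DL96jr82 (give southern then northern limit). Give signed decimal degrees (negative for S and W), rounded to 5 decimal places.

Field D=3, L=11: +3·20° lon, +11·10° lat → SW at lon -120°, lat 20°.
Square 9, 6: +9·2° lon, +6·1° lat → SW at lon -102°, lat 26°.
Subsquare j=9, r=17: +9·0.0833333° lon, +17·0.0416667° lat → SW at lon -101.25°, lat 26.7083°.
Extended square 8, 2: +8·0.00833333° lon, +2·0.00416667° lat → SW at lon -101.183°, lat 26.7167°.
Cell spans 0.00833333° lon × 0.00416667° lat.
south 26.71667, north 26.72083.

26.71667, 26.72083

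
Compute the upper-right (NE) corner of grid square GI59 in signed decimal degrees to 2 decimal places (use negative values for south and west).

0.00, -48.00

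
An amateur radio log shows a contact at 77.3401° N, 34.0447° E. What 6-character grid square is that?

Shift to the Maidenhead origin (180°W, 90°S): lon 214.0447, lat 167.3401.
Field: lon ⌊214.0447/20⌋ = 10 → K; lat ⌊167.3401/10⌋ = 16 → Q.
Square: lon ⌊14.0447/2⌋ = 7; lat ⌊7.3401/1⌋ = 7.
Subsquare: lon ⌊0.0447/0.0833333⌋ = 0 → a; lat ⌊0.3401/0.0416667⌋ = 8 → i.

KQ77ai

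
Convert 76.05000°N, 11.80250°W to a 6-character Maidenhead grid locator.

Add 180° to longitude and 90° to latitude: 168.1975, 166.0500.
Field: lon ⌊168.1975/20⌋ = 8 → I; lat ⌊166.0500/10⌋ = 16 → Q.
Square: lon ⌊8.1975/2⌋ = 4; lat ⌊6.0500/1⌋ = 6.
Subsquare: lon ⌊0.1975/0.0833333⌋ = 2 → c; lat ⌊0.0500/0.0416667⌋ = 1 → b.

IQ46cb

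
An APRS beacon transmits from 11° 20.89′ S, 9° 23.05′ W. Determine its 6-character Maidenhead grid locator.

Shift to the Maidenhead origin (180°W, 90°S): lon 170.6158, lat 78.6518.
Field (20°×10°, letters A–R): 170.6158/20 → 8 → I, 78.6518/10 → 7 → H; chars IH.
Square (2°×1°, digits 0–9): 10.6158/2 → 5, 8.6518/1 → 8; chars 58.
Subsquare (5′×2.5′, letters a–x): 0.6158/0.0833333 → 7 → h, 0.6518/0.0416667 → 15 → p; chars hp.

IH58hp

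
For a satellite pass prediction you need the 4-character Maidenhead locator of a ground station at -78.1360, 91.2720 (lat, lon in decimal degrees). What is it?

NB51

Add 180° to longitude and 90° to latitude: 271.27, 11.86.
Field (20°×10°, letters A–R): 271.27/20 → 13 → N, 11.86/10 → 1 → B; chars NB.
Square (2°×1°, digits 0–9): 11.27/2 → 5, 1.86/1 → 1; chars 51.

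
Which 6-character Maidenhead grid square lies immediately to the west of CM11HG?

Longitude subsquare h = 7; −1 → 6 = g.
The latitude characters are unchanged.

CM11gg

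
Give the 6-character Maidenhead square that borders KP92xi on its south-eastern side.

LP02ah

Longitude subsquare x = 23; +1 → 24, wraps to 0 = a, carry into square.
Longitude square 9; +1 → 10, wraps to 0, carry into field.
Longitude field K = 10; +1 → 11 = L.
Latitude subsquare i = 8; −1 → 7 = h.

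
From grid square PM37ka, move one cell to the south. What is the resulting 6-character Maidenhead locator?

PM36kx

Latitude subsquare a = 0; −1 → -1, wraps to 23 = x, carry into square.
Latitude square 7; −1 → 6.
The longitude characters are unchanged.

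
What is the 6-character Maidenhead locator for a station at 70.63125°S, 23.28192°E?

KB19pi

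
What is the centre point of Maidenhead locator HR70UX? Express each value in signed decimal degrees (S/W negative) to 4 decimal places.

80.9792, -24.2917

Field H=7, R=17: +7·20° lon, +17·10° lat → SW at lon -40°, lat 80°.
Square 7, 0: +7·2° lon, +0·1° lat → SW at lon -26°, lat 80°.
Subsquare u=20, x=23: +20·0.0833333° lon, +23·0.0416667° lat → SW at lon -24.3333°, lat 80.9583°.
Cell spans 0.0833333° lon × 0.0416667° lat. Centre is SW corner plus half of each.
latitude 80.9792, longitude -24.2917.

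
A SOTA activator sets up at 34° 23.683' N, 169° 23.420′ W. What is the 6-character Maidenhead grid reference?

AM54hj

Add 180° to longitude and 90° to latitude: 10.6097, 124.3947.
Field: 10.6097/20 → 0 → A, 124.3947/10 → 12 → M; chars AM.
Square: 10.6097/2 → 5, 4.3947/1 → 4; chars 54.
Subsquare: 0.6097/0.0833333 → 7 → h, 0.3947/0.0416667 → 9 → j; chars hj.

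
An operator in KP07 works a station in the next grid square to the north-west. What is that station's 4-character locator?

JP98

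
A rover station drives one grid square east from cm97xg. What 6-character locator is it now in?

Longitude subsquare x = 23; +1 → 24, wraps to 0 = a, carry into square.
Longitude square 9; +1 → 10, wraps to 0, carry into field.
Longitude field C = 2; +1 → 3 = D.
The latitude characters are unchanged.

DM07ag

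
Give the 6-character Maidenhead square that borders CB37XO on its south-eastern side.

Longitude subsquare x = 23; +1 → 24, wraps to 0 = a, carry into square.
Longitude square 3; +1 → 4.
Latitude subsquare o = 14; −1 → 13 = n.

CB47an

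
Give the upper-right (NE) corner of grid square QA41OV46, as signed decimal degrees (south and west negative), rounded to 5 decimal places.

-88.09583, 149.20833

Field Q=16, A=0: +16·20° lon, +0·10° lat → SW at lon 140°, lat -90°.
Square 4, 1: +4·2° lon, +1·1° lat → SW at lon 148°, lat -89°.
Subsquare o=14, v=21: +14·0.0833333° lon, +21·0.0416667° lat → SW at lon 149.167°, lat -88.125°.
Extended square 4, 6: +4·0.00833333° lon, +6·0.00416667° lat → SW at lon 149.2°, lat -88.1°.
Cell spans 0.00833333° lon × 0.00416667° lat. NE corner is SW corner plus one full cell.
latitude -88.09583, longitude 149.20833.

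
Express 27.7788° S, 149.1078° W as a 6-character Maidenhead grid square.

BG52kf

Add 180° to longitude and 90° to latitude: 30.8922, 62.2212.
Field (20°×10°, letters A–R): lon ⌊30.8922/20⌋ = 1 → B; lat ⌊62.2212/10⌋ = 6 → G.
Square (2°×1°, digits 0–9): lon ⌊10.8922/2⌋ = 5; lat ⌊2.2212/1⌋ = 2.
Subsquare (5′×2.5′, letters a–x): lon ⌊0.8922/0.0833333⌋ = 10 → k; lat ⌊0.2212/0.0416667⌋ = 5 → f.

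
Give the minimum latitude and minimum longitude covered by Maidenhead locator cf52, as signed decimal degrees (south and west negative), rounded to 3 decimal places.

Field C=2, F=5: +2·20° lon, +5·10° lat → SW at lon -140°, lat -40°.
Square 5, 2: +5·2° lon, +2·1° lat → SW at lon -130°, lat -38°.
latitude -38.000, longitude -130.000.

-38.000, -130.000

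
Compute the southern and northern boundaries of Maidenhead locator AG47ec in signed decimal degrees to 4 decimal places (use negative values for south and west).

-22.9167, -22.8750

Field A=0, G=6: +0·20° lon, +6·10° lat → SW at lon -180°, lat -30°.
Square 4, 7: +4·2° lon, +7·1° lat → SW at lon -172°, lat -23°.
Subsquare e=4, c=2: +4·0.0833333° lon, +2·0.0416667° lat → SW at lon -171.667°, lat -22.9167°.
Cell spans 0.0833333° lon × 0.0416667° lat.
south -22.9167, north -22.8750.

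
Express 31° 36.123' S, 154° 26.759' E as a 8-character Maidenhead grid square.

QF78fj35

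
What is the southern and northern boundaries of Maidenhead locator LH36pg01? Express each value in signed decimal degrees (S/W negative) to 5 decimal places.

-13.74583, -13.74167

Field L=11, H=7: +11·20° lon, +7·10° lat → SW at lon 40°, lat -20°.
Square 3, 6: +3·2° lon, +6·1° lat → SW at lon 46°, lat -14°.
Subsquare p=15, g=6: +15·0.0833333° lon, +6·0.0416667° lat → SW at lon 47.25°, lat -13.75°.
Extended square 0, 1: +0·0.00833333° lon, +1·0.00416667° lat → SW at lon 47.25°, lat -13.7458°.
Cell spans 0.00833333° lon × 0.00416667° lat.
south -13.74583, north -13.74167.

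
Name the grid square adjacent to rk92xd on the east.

AK02ad

Longitude subsquare x = 23; +1 → 24, wraps to 0 = a, carry into square.
Longitude square 9; +1 → 10, wraps to 0, carry into field.
Longitude field R = 17; +1 → 18, wraps to 0 = A, wrapping around the antimeridian.
The latitude characters are unchanged.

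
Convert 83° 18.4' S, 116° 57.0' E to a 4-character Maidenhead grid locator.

Add 180° to longitude and 90° to latitude: 296.95, 6.69.
Field: 296.95/20 → 14 → O, 6.69/10 → 0 → A; chars OA.
Square: 16.95/2 → 8, 6.69/1 → 6; chars 86.

OA86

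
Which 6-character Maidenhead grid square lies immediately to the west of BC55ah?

Longitude subsquare a = 0; −1 → -1, wraps to 23 = x, carry into square.
Longitude square 5; −1 → 4.
The latitude characters are unchanged.

BC45xh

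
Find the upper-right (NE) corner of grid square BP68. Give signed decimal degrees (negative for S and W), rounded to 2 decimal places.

69.00, -146.00

Field B=1, P=15: +1·20° lon, +15·10° lat → SW at lon -160°, lat 60°.
Square 6, 8: +6·2° lon, +8·1° lat → SW at lon -148°, lat 68°.
Cell spans 2° lon × 1° lat. NE corner is SW corner plus one full cell.
latitude 69.00, longitude -146.00.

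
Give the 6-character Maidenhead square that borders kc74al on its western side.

KC64xl

Longitude subsquare a = 0; −1 → -1, wraps to 23 = x, carry into square.
Longitude square 7; −1 → 6.
The latitude characters are unchanged.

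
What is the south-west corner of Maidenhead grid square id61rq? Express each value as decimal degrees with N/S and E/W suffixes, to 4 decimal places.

Field I=8, D=3: +8·20° lon, +3·10° lat → SW at lon -20°, lat -60°.
Square 6, 1: +6·2° lon, +1·1° lat → SW at lon -8°, lat -59°.
Subsquare r=17, q=16: +17·0.0833333° lon, +16·0.0416667° lat → SW at lon -6.58333°, lat -58.3333°.
latitude 58.3333° S, longitude 6.5833° W.

58.3333° S, 6.5833° W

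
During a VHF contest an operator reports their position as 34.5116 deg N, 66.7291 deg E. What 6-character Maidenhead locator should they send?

MM34im

Offset from 180°W / 90°S: lon 246.7291°, lat 124.5116°.
Field (20°×10°, letters A–R): lon ⌊246.7291/20⌋ = 12 → M; lat ⌊124.5116/10⌋ = 12 → M.
Square (2°×1°, digits 0–9): lon ⌊6.7291/2⌋ = 3; lat ⌊4.5116/1⌋ = 4.
Subsquare (5′×2.5′, letters a–x): lon ⌊0.7291/0.0833333⌋ = 8 → i; lat ⌊0.5116/0.0416667⌋ = 12 → m.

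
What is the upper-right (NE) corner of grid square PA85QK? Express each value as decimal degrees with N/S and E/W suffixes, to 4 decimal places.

Field P=15, A=0: +15·20° lon, +0·10° lat → SW at lon 120°, lat -90°.
Square 8, 5: +8·2° lon, +5·1° lat → SW at lon 136°, lat -85°.
Subsquare q=16, k=10: +16·0.0833333° lon, +10·0.0416667° lat → SW at lon 137.333°, lat -84.5833°.
Cell spans 0.0833333° lon × 0.0416667° lat. NE corner is SW corner plus one full cell.
latitude 84.5417° S, longitude 137.4167° E.

84.5417° S, 137.4167° E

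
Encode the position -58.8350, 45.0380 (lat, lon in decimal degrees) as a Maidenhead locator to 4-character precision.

LD21

Add 180° to longitude and 90° to latitude: 225.04, 31.16.
Field: 225.04/20 → 11 → L, 31.16/10 → 3 → D; chars LD.
Square: 5.04/2 → 2, 1.16/1 → 1; chars 21.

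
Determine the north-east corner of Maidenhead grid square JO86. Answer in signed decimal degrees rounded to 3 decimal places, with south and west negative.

57.000, 18.000

Field J=9, O=14: +9·20° lon, +14·10° lat → SW at lon 0°, lat 50°.
Square 8, 6: +8·2° lon, +6·1° lat → SW at lon 16°, lat 56°.
Cell spans 2° lon × 1° lat. NE corner is SW corner plus one full cell.
latitude 57.000, longitude 18.000.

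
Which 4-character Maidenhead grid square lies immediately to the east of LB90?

Longitude square 9; +1 → 10, wraps to 0, carry into field.
Longitude field L = 11; +1 → 12 = M.
The latitude characters are unchanged.

MB00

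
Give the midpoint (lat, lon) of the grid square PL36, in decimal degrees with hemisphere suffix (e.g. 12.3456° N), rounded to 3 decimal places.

26.500° N, 127.000° E

Field P=15, L=11: +15·20° lon, +11·10° lat → SW at lon 120°, lat 20°.
Square 3, 6: +3·2° lon, +6·1° lat → SW at lon 126°, lat 26°.
Cell spans 2° lon × 1° lat. Centre is SW corner plus half of each.
latitude 26.500° N, longitude 127.000° E.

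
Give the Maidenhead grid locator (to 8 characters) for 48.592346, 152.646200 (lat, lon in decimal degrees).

QN68ho72

Offset from 180°W / 90°S: lon 332.64620°, lat 138.59235°.
Field (20°×10°, letters A–R): 332.64620/20 → 16 → Q, 138.59235/10 → 13 → N; chars QN.
Square (2°×1°, digits 0–9): 12.64620/2 → 6, 8.59235/1 → 8; chars 68.
Subsquare (5′×2.5′, letters a–x): 0.64620/0.0833333 → 7 → h, 0.59235/0.0416667 → 14 → o; chars ho.
Extended square (30″×15″, digits 0–9): 0.06287/0.00833333 → 7, 0.00901/0.00416667 → 2; chars 72.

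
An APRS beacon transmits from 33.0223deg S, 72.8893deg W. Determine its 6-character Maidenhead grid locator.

Shift to the Maidenhead origin (180°W, 90°S): lon 107.1107, lat 56.9777.
Field: 107.1107/20 → 5 → F, 56.9777/10 → 5 → F; chars FF.
Square: 7.1107/2 → 3, 6.9777/1 → 6; chars 36.
Subsquare: 1.1107/0.0833333 → 13 → n, 0.9777/0.0416667 → 23 → x; chars nx.

FF36nx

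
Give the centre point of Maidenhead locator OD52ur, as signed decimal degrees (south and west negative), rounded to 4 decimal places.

Field O=14, D=3: +14·20° lon, +3·10° lat → SW at lon 100°, lat -60°.
Square 5, 2: +5·2° lon, +2·1° lat → SW at lon 110°, lat -58°.
Subsquare u=20, r=17: +20·0.0833333° lon, +17·0.0416667° lat → SW at lon 111.667°, lat -57.2917°.
Cell spans 0.0833333° lon × 0.0416667° lat. Centre is SW corner plus half of each.
latitude -57.2708, longitude 111.7083.

-57.2708, 111.7083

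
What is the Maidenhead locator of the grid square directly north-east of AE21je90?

Longitude extended square 9; +1 → 10, wraps to 0, carry into subsquare.
Longitude subsquare j = 9; +1 → 10 = k.
Latitude extended square 0; +1 → 1.

AE21ke01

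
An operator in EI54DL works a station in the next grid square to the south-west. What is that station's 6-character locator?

Longitude subsquare d = 3; −1 → 2 = c.
Latitude subsquare l = 11; −1 → 10 = k.

EI54ck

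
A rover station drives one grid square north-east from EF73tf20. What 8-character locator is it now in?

EF73tf31

Longitude extended square 2; +1 → 3.
Latitude extended square 0; +1 → 1.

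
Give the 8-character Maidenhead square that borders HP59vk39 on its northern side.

Latitude extended square 9; +1 → 10, wraps to 0, carry into subsquare.
Latitude subsquare k = 10; +1 → 11 = l.
The longitude characters are unchanged.

HP59vl30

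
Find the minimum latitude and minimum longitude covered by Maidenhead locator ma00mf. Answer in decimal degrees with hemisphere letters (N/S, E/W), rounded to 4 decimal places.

Field M=12, A=0: +12·20° lon, +0·10° lat → SW at lon 60°, lat -90°.
Square 0, 0: +0·2° lon, +0·1° lat → SW at lon 60°, lat -90°.
Subsquare m=12, f=5: +12·0.0833333° lon, +5·0.0416667° lat → SW at lon 61°, lat -89.7917°.
latitude 89.7917° S, longitude 61.0000° E.

89.7917° S, 61.0000° E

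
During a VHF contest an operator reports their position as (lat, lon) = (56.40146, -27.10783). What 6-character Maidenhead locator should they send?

HO66kj

Add 180° to longitude and 90° to latitude: 152.8922, 146.4015.
Field (20°×10°, letters A–R): 152.8922/20 → 7 → H, 146.4015/10 → 14 → O; chars HO.
Square (2°×1°, digits 0–9): 12.8922/2 → 6, 6.4015/1 → 6; chars 66.
Subsquare (5′×2.5′, letters a–x): 0.8922/0.0833333 → 10 → k, 0.4015/0.0416667 → 9 → j; chars kj.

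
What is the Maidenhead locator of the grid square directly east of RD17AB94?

RD17bb04

Longitude extended square 9; +1 → 10, wraps to 0, carry into subsquare.
Longitude subsquare a = 0; +1 → 1 = b.
The latitude characters are unchanged.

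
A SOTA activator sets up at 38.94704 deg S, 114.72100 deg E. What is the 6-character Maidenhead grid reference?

Add 180° to longitude and 90° to latitude: 294.7210, 51.0530.
Field: 294.7210/20 → 14 → O, 51.0530/10 → 5 → F; chars OF.
Square: 14.7210/2 → 7, 1.0530/1 → 1; chars 71.
Subsquare: 0.7210/0.0833333 → 8 → i, 0.0530/0.0416667 → 1 → b; chars ib.

OF71ib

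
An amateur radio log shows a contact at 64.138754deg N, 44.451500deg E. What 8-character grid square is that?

LP24fd43

Offset from 180°W / 90°S: lon 224.45150°, lat 154.13875°.
Field: lon ⌊224.45150/20⌋ = 11 → L; lat ⌊154.13875/10⌋ = 15 → P.
Square: lon ⌊4.45150/2⌋ = 2; lat ⌊4.13875/1⌋ = 4.
Subsquare: lon ⌊0.45150/0.0833333⌋ = 5 → f; lat ⌊0.13875/0.0416667⌋ = 3 → d.
Extended square: lon ⌊0.03483/0.00833333⌋ = 4; lat ⌊0.01375/0.00416667⌋ = 3.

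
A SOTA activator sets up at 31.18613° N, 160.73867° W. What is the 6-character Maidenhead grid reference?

Add 180° to longitude and 90° to latitude: 19.2613, 121.1861.
Field (20°×10°, letters A–R): lon ⌊19.2613/20⌋ = 0 → A; lat ⌊121.1861/10⌋ = 12 → M.
Square (2°×1°, digits 0–9): lon ⌊19.2613/2⌋ = 9; lat ⌊1.1861/1⌋ = 1.
Subsquare (5′×2.5′, letters a–x): lon ⌊1.2613/0.0833333⌋ = 15 → p; lat ⌊0.1861/0.0416667⌋ = 4 → e.

AM91pe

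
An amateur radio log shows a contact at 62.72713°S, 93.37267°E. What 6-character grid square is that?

NC67qg

Add 180° to longitude and 90° to latitude: 273.3727, 27.2729.
Field: 273.3727/20 → 13 → N, 27.2729/10 → 2 → C; chars NC.
Square: 13.3727/2 → 6, 7.2729/1 → 7; chars 67.
Subsquare: 1.3727/0.0833333 → 16 → q, 0.2729/0.0416667 → 6 → g; chars qg.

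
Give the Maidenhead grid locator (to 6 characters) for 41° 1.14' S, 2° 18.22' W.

IE88ux

Shift to the Maidenhead origin (180°W, 90°S): lon 177.6963, lat 48.9810.
Field: 177.6963/20 → 8 → I, 48.9810/10 → 4 → E; chars IE.
Square: 17.6963/2 → 8, 8.9810/1 → 8; chars 88.
Subsquare: 1.6963/0.0833333 → 20 → u, 0.9810/0.0416667 → 23 → x; chars ux.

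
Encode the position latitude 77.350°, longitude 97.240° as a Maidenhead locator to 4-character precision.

Offset from 180°W / 90°S: lon 277.24°, lat 167.35°.
Field: 277.24/20 → 13 → N, 167.35/10 → 16 → Q; chars NQ.
Square: 17.24/2 → 8, 7.35/1 → 7; chars 87.

NQ87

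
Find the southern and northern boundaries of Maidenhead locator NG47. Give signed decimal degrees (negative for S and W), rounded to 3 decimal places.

Field N=13, G=6: +13·20° lon, +6·10° lat → SW at lon 80°, lat -30°.
Square 4, 7: +4·2° lon, +7·1° lat → SW at lon 88°, lat -23°.
Cell spans 2° lon × 1° lat.
south -23.000, north -22.000.

-23.000, -22.000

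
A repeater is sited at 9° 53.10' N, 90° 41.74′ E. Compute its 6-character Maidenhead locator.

Add 180° to longitude and 90° to latitude: 270.6957, 99.8850.
Field: lon ⌊270.6957/20⌋ = 13 → N; lat ⌊99.8850/10⌋ = 9 → J.
Square: lon ⌊10.6957/2⌋ = 5; lat ⌊9.8850/1⌋ = 9.
Subsquare: lon ⌊0.6957/0.0833333⌋ = 8 → i; lat ⌊0.8850/0.0416667⌋ = 21 → v.

NJ59iv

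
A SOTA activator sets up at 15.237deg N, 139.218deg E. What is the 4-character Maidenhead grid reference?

PK95

Add 180° to longitude and 90° to latitude: 319.22, 105.24.
Field: 319.22/20 → 15 → P, 105.24/10 → 10 → K; chars PK.
Square: 19.22/2 → 9, 5.24/1 → 5; chars 95.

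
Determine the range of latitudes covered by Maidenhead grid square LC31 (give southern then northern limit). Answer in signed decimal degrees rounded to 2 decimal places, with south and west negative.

-69.00, -68.00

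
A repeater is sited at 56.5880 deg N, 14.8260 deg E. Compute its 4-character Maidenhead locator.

JO76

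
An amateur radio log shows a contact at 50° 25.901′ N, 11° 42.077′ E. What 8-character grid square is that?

JO50uk43

Offset from 180°W / 90°S: lon 191.70128°, lat 140.43168°.
Field: lon ⌊191.70128/20⌋ = 9 → J; lat ⌊140.43168/10⌋ = 14 → O.
Square: lon ⌊11.70128/2⌋ = 5; lat ⌊0.43168/1⌋ = 0.
Subsquare: lon ⌊1.70128/0.0833333⌋ = 20 → u; lat ⌊0.43168/0.0416667⌋ = 10 → k.
Extended square: lon ⌊0.03462/0.00833333⌋ = 4; lat ⌊0.01502/0.00416667⌋ = 3.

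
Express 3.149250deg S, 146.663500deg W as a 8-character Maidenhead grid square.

BI66qu04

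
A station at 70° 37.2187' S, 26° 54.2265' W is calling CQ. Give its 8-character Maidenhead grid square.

Add 180° to longitude and 90° to latitude: 153.09623, 19.37969.
Field (20°×10°, letters A–R): 153.09623/20 → 7 → H, 19.37969/10 → 1 → B; chars HB.
Square (2°×1°, digits 0–9): 13.09623/2 → 6, 9.37969/1 → 9; chars 69.
Subsquare (5′×2.5′, letters a–x): 1.09623/0.0833333 → 13 → n, 0.37969/0.0416667 → 9 → j; chars nj.
Extended square (30″×15″, digits 0–9): 0.01289/0.00833333 → 1, 0.00469/0.00416667 → 1; chars 11.

HB69nj11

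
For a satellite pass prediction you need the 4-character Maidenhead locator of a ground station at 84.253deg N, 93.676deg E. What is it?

Shift to the Maidenhead origin (180°W, 90°S): lon 273.68, lat 174.25.
Field: lon ⌊273.68/20⌋ = 13 → N; lat ⌊174.25/10⌋ = 17 → R.
Square: lon ⌊13.68/2⌋ = 6; lat ⌊4.25/1⌋ = 4.

NR64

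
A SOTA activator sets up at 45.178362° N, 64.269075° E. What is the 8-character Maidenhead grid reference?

Shift to the Maidenhead origin (180°W, 90°S): lon 244.26907, lat 135.17836.
Field: lon ⌊244.26907/20⌋ = 12 → M; lat ⌊135.17836/10⌋ = 13 → N.
Square: lon ⌊4.26907/2⌋ = 2; lat ⌊5.17836/1⌋ = 5.
Subsquare: lon ⌊0.26907/0.0833333⌋ = 3 → d; lat ⌊0.17836/0.0416667⌋ = 4 → e.
Extended square: lon ⌊0.01907/0.00833333⌋ = 2; lat ⌊0.01170/0.00416667⌋ = 2.

MN25de22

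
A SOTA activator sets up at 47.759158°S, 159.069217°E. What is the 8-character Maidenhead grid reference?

QE92mf87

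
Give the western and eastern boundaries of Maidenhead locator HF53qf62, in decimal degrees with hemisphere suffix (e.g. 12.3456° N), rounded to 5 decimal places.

Field H=7, F=5: +7·20° lon, +5·10° lat → SW at lon -40°, lat -40°.
Square 5, 3: +5·2° lon, +3·1° lat → SW at lon -30°, lat -37°.
Subsquare q=16, f=5: +16·0.0833333° lon, +5·0.0416667° lat → SW at lon -28.6667°, lat -36.7917°.
Extended square 6, 2: +6·0.00833333° lon, +2·0.00416667° lat → SW at lon -28.6167°, lat -36.7833°.
Cell spans 0.00833333° lon × 0.00416667° lat.
west 28.61667° W, east 28.60833° W.

28.61667° W, 28.60833° W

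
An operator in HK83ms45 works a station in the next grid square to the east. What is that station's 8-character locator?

HK83ms55

Longitude extended square 4; +1 → 5.
The latitude characters are unchanged.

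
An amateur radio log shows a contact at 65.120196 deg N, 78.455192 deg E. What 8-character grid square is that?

Shift to the Maidenhead origin (180°W, 90°S): lon 258.45519, lat 155.12020.
Field: lon ⌊258.45519/20⌋ = 12 → M; lat ⌊155.12020/10⌋ = 15 → P.
Square: lon ⌊18.45519/2⌋ = 9; lat ⌊5.12020/1⌋ = 5.
Subsquare: lon ⌊0.45519/0.0833333⌋ = 5 → f; lat ⌊0.12020/0.0416667⌋ = 2 → c.
Extended square: lon ⌊0.03853/0.00833333⌋ = 4; lat ⌊0.03686/0.00416667⌋ = 8.

MP95fc48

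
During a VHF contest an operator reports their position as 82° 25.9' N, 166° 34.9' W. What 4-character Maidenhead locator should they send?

Shift to the Maidenhead origin (180°W, 90°S): lon 13.42, lat 172.43.
Field: lon ⌊13.42/20⌋ = 0 → A; lat ⌊172.43/10⌋ = 17 → R.
Square: lon ⌊13.42/2⌋ = 6; lat ⌊2.43/1⌋ = 2.

AR62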